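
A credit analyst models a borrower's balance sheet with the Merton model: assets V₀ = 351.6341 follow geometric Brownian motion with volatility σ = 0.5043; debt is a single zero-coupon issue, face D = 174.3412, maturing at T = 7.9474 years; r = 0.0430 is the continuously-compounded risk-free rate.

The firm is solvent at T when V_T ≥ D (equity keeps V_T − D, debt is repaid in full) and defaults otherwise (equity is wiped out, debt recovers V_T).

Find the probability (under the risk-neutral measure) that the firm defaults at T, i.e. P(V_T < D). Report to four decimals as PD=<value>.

d₁ = [ln(V₀/D) + (r + σ²/2)T] / (σ√T)
   = [ln(351.6341/174.3412) + (0.0430 + 0.5·0.5043²)·7.9474] / (0.5043·√7.9474)
   = [0.701577 + 1.352324] / 1.421679 = 1.444701
d₂ = d₁ − σ√T = 1.444701 − 1.421679 = 0.023022
risk-neutral PD = N(−d₂) = N(-0.023022) = 0.490816

PD=0.4908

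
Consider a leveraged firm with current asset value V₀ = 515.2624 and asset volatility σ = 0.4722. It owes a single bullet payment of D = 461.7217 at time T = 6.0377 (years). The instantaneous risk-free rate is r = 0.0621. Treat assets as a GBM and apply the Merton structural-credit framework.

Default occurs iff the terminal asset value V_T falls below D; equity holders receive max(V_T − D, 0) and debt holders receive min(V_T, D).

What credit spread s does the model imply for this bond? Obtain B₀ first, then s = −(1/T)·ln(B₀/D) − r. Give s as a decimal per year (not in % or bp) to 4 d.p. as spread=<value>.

d₁ = [ln(V₀/D) + (r + σ²/2)T] / (σ√T)
   = [ln(515.2624/461.7217) + (0.0621 + 0.5·0.4722²)·6.0377] / (0.4722·√6.0377)
   = [0.109714 + 1.048063] / 1.160277 = 0.997845
d₂ = d₁ − σ√T = 0.997845 − 1.160277 = -0.162432
N(d₁) = 0.840823,  N(d₂) = 0.435483,  e^(−rT) = 0.687330
E₀ = V₀·N(d₁) − D·e^(−rT)·N(d₂)
   = 515.2624·0.840823 − 461.7217·0.687330·0.435483 = 295.041689
B₀ = V₀ − E₀ = 515.2624 − 295.041689 = 220.220711
spread = −(1/T)·ln(B₀/D) − r = −(1/6.0377)·ln(220.220711/461.7217) − 0.0621 = 0.06051822

spread=0.0605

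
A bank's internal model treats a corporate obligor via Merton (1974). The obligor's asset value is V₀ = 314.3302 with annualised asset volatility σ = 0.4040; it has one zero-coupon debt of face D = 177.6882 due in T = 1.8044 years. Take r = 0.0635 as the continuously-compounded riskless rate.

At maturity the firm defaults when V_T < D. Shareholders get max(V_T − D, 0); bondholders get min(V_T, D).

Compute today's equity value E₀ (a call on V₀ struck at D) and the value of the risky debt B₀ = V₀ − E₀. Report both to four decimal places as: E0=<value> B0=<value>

E0=161.7017 B0=152.6285

d₁ = [ln(V₀/D) + (r + σ²/2)T] / (σ√T)
   = [ln(314.3302/177.6882) + (0.0635 + 0.5·0.4040²)·1.8044] / (0.4040·√1.8044)
   = [0.570414 + 0.261833] / 0.542685 = 1.533572
d₂ = d₁ − σ√T = 1.533572 − 0.542685 = 0.990887
N(d₁) = 0.937433,  N(d₂) = 0.839130,  e^(−rT) = 0.891741
E₀ = V₀·N(d₁) − D·e^(−rT)·N(d₂)
   = 314.3302·0.937433 − 177.6882·0.891741·0.839130 = 161.701683
B₀ = V₀ − E₀ = 314.3302 − 161.701683 = 152.628517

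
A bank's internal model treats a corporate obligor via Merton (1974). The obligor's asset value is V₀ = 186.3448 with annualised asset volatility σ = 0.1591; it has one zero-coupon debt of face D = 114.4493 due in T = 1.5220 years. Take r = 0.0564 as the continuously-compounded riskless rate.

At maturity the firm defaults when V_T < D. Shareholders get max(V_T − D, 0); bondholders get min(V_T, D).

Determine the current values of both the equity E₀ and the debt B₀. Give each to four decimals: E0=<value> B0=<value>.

d₁ = [ln(V₀/D) + (r + σ²/2)T] / (σ√T)
   = [ln(186.3448/114.4493) + (0.0564 + 0.5·0.1591²)·1.5220] / (0.1591·√1.5220)
   = [0.487467 + 0.105104] / 0.196281 = 3.018997
d₂ = d₁ − σ√T = 3.018997 − 0.196281 = 2.822716
N(d₁) = 0.998732,  N(d₂) = 0.997619,  e^(−rT) = 0.917740
E₀ = V₀·N(d₁) − D·e^(−rT)·N(d₂)
   = 186.3448·0.998732 − 114.4493·0.917740·0.997619 = 81.323846
B₀ = V₀ − E₀ = 186.3448 − 81.323846 = 105.020954

E0=81.3238 B0=105.0210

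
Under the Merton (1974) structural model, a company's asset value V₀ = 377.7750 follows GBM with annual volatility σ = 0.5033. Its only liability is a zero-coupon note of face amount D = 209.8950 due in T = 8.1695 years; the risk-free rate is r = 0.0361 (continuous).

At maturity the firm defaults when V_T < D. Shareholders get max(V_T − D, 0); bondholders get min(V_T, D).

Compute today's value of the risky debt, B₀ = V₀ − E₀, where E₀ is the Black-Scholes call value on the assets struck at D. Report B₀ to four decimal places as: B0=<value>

d₁ = [ln(V₀/D) + (r + σ²/2)T] / (σ√T)
   = [ln(377.7750/209.8950) + (0.0361 + 0.5·0.5033²)·8.1695] / (0.5033·√8.1695)
   = [0.587691 + 1.329631] / 1.438549 = 1.332817
d₂ = d₁ − σ√T = 1.332817 − 1.438549 = -0.105732
N(d₁) = 0.908704,  N(d₂) = 0.457897,  e^(−rT) = 0.744592
E₀ = V₀·N(d₁) − D·e^(−rT)·N(d₂)
   = 377.7750·0.908704 − 209.8950·0.744592·0.457897 = 271.722656
B₀ = V₀ − E₀ = 377.7750 − 271.722656 = 106.052344

B0=106.0523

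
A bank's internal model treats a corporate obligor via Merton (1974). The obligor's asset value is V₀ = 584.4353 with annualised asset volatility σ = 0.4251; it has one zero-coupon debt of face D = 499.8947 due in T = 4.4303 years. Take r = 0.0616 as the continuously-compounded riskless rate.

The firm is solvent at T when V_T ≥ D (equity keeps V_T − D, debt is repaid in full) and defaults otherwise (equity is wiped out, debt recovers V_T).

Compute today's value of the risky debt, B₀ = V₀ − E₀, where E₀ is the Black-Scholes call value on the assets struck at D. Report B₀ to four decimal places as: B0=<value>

d₁ = [ln(V₀/D) + (r + σ²/2)T] / (σ√T)
   = [ln(584.4353/499.8947) + (0.0616 + 0.5·0.4251²)·4.4303] / (0.4251·√4.4303)
   = [0.156249 + 0.673206] / 0.894762 = 0.927011
d₂ = d₁ − σ√T = 0.927011 − 0.894762 = 0.032249
N(d₁) = 0.823040,  N(d₂) = 0.512863,  e^(−rT) = 0.761164
E₀ = V₀·N(d₁) − D·e^(−rT)·N(d₂)
   = 584.4353·0.823040 − 499.8947·0.761164·0.512863 = 285.868022
B₀ = V₀ − E₀ = 584.4353 − 285.868022 = 298.567278

B0=298.5673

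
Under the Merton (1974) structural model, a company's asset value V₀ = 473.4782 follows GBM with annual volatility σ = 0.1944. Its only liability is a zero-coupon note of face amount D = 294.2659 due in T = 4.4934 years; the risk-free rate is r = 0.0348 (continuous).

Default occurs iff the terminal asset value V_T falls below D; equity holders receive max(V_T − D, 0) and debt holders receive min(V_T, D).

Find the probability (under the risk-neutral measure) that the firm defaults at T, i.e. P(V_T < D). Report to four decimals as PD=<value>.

PD=0.0922

d₁ = [ln(V₀/D) + (r + σ²/2)T] / (σ√T)
   = [ln(473.4782/294.2659) + (0.0348 + 0.5·0.1944²)·4.4934] / (0.1944·√4.4934)
   = [0.475622 + 0.241276] / 0.412082 = 1.739697
d₂ = d₁ − σ√T = 1.739697 − 0.412082 = 1.327615
risk-neutral PD = N(−d₂) = N(-1.327615) = 0.092153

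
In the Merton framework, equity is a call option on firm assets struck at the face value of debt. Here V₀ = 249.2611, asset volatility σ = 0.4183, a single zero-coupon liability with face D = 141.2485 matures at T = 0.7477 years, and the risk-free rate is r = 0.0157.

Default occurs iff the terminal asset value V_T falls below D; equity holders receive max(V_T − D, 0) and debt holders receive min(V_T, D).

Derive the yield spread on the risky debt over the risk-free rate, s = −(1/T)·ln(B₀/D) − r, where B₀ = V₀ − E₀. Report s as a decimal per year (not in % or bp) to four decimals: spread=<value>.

spread=0.0148

d₁ = [ln(V₀/D) + (r + σ²/2)T] / (σ√T)
   = [ln(249.2611/141.2485) + (0.0157 + 0.5·0.4183²)·0.7477] / (0.4183·√0.7477)
   = [0.567980 + 0.077153] / 0.361703 = 1.783602
d₂ = d₁ − σ√T = 1.783602 − 0.361703 = 1.421900
N(d₁) = 0.962756,  N(d₂) = 0.922472,  e^(−rT) = 0.988330
E₀ = V₀·N(d₁) − D·e^(−rT)·N(d₂)
   = 249.2611·0.962756 − 141.2485·0.988330·0.922472 = 111.200358
B₀ = V₀ − E₀ = 249.2611 − 111.200358 = 138.060742
spread = −(1/T)·ln(B₀/D) − r = −(1/0.7477)·ln(138.060742/141.2485) − 0.0157 = 0.01482963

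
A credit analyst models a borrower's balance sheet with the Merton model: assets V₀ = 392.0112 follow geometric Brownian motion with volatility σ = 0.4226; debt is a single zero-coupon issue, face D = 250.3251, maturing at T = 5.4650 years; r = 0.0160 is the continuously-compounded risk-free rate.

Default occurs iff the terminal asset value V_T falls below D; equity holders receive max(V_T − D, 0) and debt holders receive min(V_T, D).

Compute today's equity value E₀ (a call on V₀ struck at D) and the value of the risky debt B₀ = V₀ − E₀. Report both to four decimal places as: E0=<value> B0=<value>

d₁ = [ln(V₀/D) + (r + σ²/2)T] / (σ√T)
   = [ln(392.0112/250.3251) + (0.0160 + 0.5·0.4226²)·5.4650] / (0.4226·√5.4650)
   = [0.448530 + 0.575439] / 0.987926 = 1.036483
d₂ = d₁ − σ√T = 1.036483 − 0.987926 = 0.048557
N(d₁) = 0.850012,  N(d₂) = 0.519364,  e^(−rT) = 0.916274
E₀ = V₀·N(d₁) − D·e^(−rT)·N(d₂)
   = 392.0112·0.850012 − 250.3251·0.916274·0.519364 = 214.089506
B₀ = V₀ − E₀ = 392.0112 − 214.089506 = 177.921694

E0=214.0895 B0=177.9217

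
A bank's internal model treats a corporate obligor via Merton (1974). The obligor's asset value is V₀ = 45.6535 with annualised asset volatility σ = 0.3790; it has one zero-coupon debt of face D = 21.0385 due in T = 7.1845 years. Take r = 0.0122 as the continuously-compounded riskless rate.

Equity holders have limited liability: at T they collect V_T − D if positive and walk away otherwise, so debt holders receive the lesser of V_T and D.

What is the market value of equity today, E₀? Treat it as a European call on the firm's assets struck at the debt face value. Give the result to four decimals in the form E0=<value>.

E0=29.4544

d₁ = [ln(V₀/D) + (r + σ²/2)T] / (σ√T)
   = [ln(45.6535/21.0385) + (0.0122 + 0.5·0.3790²)·7.1845] / (0.3790·√7.1845)
   = [0.774726 + 0.603645] / 1.015868 = 1.356840
d₂ = d₁ − σ√T = 1.356840 − 1.015868 = 0.340972
N(d₁) = 0.912584,  N(d₂) = 0.633438,  e^(−rT) = 0.916081
E₀ = V₀·N(d₁) − D·e^(−rT)·N(d₂)
   = 45.6535·0.912584 − 21.0385·0.916081·0.633438 = 29.454436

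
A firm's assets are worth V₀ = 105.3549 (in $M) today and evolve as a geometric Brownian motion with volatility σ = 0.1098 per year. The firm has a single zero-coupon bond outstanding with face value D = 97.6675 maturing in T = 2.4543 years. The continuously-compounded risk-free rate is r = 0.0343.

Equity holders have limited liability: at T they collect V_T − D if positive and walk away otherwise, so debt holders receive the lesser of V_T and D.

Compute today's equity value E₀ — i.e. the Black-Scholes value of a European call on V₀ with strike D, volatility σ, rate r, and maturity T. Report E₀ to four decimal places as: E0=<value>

E0=17.1593

d₁ = [ln(V₀/D) + (r + σ²/2)T] / (σ√T)
   = [ln(105.3549/97.6675) + (0.0343 + 0.5·0.1098²)·2.4543] / (0.1098·√2.4543)
   = [0.075766 + 0.098977] / 0.172015 = 1.015859
d₂ = d₁ − σ√T = 1.015859 − 0.172015 = 0.843844
N(d₁) = 0.845152,  N(d₂) = 0.800622,  e^(−rT) = 0.919263
E₀ = V₀·N(d₁) − D·e^(−rT)·N(d₂)
   = 105.3549·0.845152 − 97.6675·0.919263·0.800622 = 17.159323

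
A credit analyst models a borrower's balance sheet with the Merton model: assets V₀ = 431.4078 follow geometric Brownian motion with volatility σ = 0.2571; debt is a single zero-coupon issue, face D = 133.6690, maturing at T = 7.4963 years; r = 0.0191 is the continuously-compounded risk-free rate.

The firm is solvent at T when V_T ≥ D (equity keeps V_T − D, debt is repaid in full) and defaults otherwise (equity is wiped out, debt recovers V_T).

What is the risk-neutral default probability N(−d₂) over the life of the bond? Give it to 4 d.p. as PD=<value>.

PD=0.0648

d₁ = [ln(V₀/D) + (r + σ²/2)T] / (σ√T)
   = [ln(431.4078/133.6690) + (0.0191 + 0.5·0.2571²)·7.4963] / (0.2571·√7.4963)
   = [1.171687 + 0.390934] / 0.703924 = 2.219873
d₂ = d₁ − σ√T = 2.219873 − 0.703924 = 1.515949
risk-neutral PD = N(−d₂) = N(-1.515949) = 0.064766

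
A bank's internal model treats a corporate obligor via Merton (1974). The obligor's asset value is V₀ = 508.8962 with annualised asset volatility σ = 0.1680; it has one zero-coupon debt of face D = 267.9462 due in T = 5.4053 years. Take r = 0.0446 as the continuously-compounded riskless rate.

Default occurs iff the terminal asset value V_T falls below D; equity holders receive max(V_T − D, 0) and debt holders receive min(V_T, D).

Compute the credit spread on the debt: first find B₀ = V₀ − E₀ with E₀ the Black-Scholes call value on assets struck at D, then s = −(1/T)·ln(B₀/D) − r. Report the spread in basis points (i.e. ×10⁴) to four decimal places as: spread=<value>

spread=4.5629

d₁ = [ln(V₀/D) + (r + σ²/2)T] / (σ√T)
   = [ln(508.8962/267.9462) + (0.0446 + 0.5·0.1680²)·5.4053] / (0.1680·√5.4053)
   = [0.641458 + 0.317356] / 0.390588 = 2.454794
d₂ = d₁ − σ√T = 2.454794 − 0.390588 = 2.064206
N(d₁) = 0.992952,  N(d₂) = 0.980501,  e^(−rT) = 0.785782
E₀ = V₀·N(d₁) − D·e^(−rT)·N(d₂)
   = 508.8962·0.992952 − 267.9462·0.785782·0.980501 = 298.867650
B₀ = V₀ − E₀ = 508.8962 − 298.867650 = 210.028550
spread = −(1/T)·ln(B₀/D) − r = −(1/5.4053)·ln(210.028550/267.9462) − 0.0446 = 0.00045629
in basis points: 0.00045629 × 10⁴ = 4.5629 bp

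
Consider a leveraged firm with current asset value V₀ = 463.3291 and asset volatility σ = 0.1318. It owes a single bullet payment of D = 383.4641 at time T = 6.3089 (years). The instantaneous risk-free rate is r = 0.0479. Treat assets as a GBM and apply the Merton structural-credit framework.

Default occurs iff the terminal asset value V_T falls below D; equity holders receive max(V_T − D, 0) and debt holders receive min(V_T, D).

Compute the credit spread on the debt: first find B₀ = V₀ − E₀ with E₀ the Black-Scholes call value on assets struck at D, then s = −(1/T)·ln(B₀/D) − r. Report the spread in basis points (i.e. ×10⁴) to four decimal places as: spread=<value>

d₁ = [ln(V₀/D) + (r + σ²/2)T] / (σ√T)
   = [ln(463.3291/383.4641) + (0.0479 + 0.5·0.1318²)·6.3089] / (0.1318·√6.3089)
   = [0.189192 + 0.356993] / 0.331049 = 1.649861
d₂ = d₁ − σ√T = 1.649861 − 0.331049 = 1.318812
N(d₁) = 0.950514,  N(d₂) = 0.906384,  e^(−rT) = 0.739193
E₀ = V₀·N(d₁) − D·e^(−rT)·N(d₂)
   = 463.3291·0.950514 − 383.4641·0.739193·0.906384 = 183.482807
B₀ = V₀ − E₀ = 463.3291 − 183.482807 = 279.846293
spread = −(1/T)·ln(B₀/D) − r = −(1/6.3089)·ln(279.846293/383.4641) − 0.0479 = 0.00203034
in basis points: 0.00203034 × 10⁴ = 20.3034 bp

spread=20.3034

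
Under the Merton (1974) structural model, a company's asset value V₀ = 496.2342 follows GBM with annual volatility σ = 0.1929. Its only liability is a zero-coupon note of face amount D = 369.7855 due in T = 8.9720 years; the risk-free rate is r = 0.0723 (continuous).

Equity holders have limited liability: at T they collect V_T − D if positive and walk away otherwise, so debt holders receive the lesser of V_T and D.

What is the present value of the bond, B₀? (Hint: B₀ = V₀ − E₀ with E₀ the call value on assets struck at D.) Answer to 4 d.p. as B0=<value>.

d₁ = [ln(V₀/D) + (r + σ²/2)T] / (σ√T)
   = [ln(496.2342/369.7855) + (0.0723 + 0.5·0.1929²)·8.9720] / (0.1929·√8.9720)
   = [0.294125 + 0.815601] / 0.577799 = 1.920609
d₂ = d₁ − σ√T = 1.920609 − 0.577799 = 1.342810
N(d₁) = 0.972610,  N(d₂) = 0.910333,  e^(−rT) = 0.522738
E₀ = V₀·N(d₁) − D·e^(−rT)·N(d₂)
   = 496.2342·0.972610 − 369.7855·0.522738·0.910333 = 306.673953
B₀ = V₀ − E₀ = 496.2342 − 306.673953 = 189.560247

B0=189.5602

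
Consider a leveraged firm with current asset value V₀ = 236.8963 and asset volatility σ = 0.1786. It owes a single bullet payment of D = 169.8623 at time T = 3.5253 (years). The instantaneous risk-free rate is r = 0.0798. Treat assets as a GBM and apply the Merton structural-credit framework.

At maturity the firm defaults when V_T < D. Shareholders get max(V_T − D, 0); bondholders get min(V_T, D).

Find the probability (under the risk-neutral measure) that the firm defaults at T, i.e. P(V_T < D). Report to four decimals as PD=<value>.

PD=0.0481

d₁ = [ln(V₀/D) + (r + σ²/2)T] / (σ√T)
   = [ln(236.8963/169.8623) + (0.0798 + 0.5·0.1786²)·3.5253] / (0.1786·√3.5253)
   = [0.332634 + 0.337544] / 0.335335 = 1.998531
d₂ = d₁ − σ√T = 1.998531 − 0.335335 = 1.663195
risk-neutral PD = N(−d₂) = N(-1.663195) = 0.048137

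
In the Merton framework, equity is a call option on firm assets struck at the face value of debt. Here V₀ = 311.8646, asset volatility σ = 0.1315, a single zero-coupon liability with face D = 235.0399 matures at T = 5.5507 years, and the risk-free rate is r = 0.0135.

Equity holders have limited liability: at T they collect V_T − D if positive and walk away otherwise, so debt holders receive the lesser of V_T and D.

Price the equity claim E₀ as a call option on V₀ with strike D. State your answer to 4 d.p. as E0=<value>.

d₁ = [ln(V₀/D) + (r + σ²/2)T] / (σ√T)
   = [ln(311.8646/235.0399) + (0.0135 + 0.5·0.1315²)·5.5507] / (0.1315·√5.5507)
   = [0.282814 + 0.122926] / 0.309813 = 1.309630
d₂ = d₁ − σ√T = 1.309630 − 0.309813 = 0.999817
N(d₁) = 0.904839,  N(d₂) = 0.841300,  e^(−rT) = 0.927804
E₀ = V₀·N(d₁) − D·e^(−rT)·N(d₂)
   = 311.8646·0.904839 − 235.0399·0.927804·0.841300 = 98.724145

E0=98.7241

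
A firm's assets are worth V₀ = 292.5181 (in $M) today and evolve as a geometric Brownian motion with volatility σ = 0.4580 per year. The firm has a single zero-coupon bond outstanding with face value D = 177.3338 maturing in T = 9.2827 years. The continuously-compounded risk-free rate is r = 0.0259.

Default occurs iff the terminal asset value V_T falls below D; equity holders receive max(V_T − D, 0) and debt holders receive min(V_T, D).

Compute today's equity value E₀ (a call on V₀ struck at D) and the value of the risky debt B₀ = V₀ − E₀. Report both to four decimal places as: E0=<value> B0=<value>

E0=199.9730 B0=92.5451

d₁ = [ln(V₀/D) + (r + σ²/2)T] / (σ√T)
   = [ln(292.5181/177.3338) + (0.0259 + 0.5·0.4580²)·9.2827] / (0.4580·√9.2827)
   = [0.500493 + 1.214010] / 1.395413 = 1.228671
d₂ = d₁ − σ√T = 1.228671 − 1.395413 = -0.166742
N(d₁) = 0.890402,  N(d₂) = 0.433787,  e^(−rT) = 0.786296
E₀ = V₀·N(d₁) − D·e^(−rT)·N(d₂)
   = 292.5181·0.890402 − 177.3338·0.786296·0.433787 = 199.972965
B₀ = V₀ − E₀ = 292.5181 − 199.972965 = 92.545135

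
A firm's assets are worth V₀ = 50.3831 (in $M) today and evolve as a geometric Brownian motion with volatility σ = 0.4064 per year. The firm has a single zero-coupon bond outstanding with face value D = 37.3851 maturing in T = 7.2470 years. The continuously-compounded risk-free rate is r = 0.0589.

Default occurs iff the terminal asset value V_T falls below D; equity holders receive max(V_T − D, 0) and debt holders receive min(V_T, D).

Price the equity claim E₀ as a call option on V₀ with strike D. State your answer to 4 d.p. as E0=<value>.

d₁ = [ln(V₀/D) + (r + σ²/2)T] / (σ√T)
   = [ln(50.3831/37.3851) + (0.0589 + 0.5·0.4064²)·7.2470] / (0.4064·√7.2470)
   = [0.298384 + 1.025309] / 1.094039 = 1.209913
d₂ = d₁ − σ√T = 1.209913 − 1.094039 = 0.115874
N(d₁) = 0.886844,  N(d₂) = 0.546124,  e^(−rT) = 0.652563
E₀ = V₀·N(d₁) − D·e^(−rT)·N(d₂)
   = 50.3831·0.886844 − 37.3851·0.652563·0.546124 = 31.358644

E0=31.3586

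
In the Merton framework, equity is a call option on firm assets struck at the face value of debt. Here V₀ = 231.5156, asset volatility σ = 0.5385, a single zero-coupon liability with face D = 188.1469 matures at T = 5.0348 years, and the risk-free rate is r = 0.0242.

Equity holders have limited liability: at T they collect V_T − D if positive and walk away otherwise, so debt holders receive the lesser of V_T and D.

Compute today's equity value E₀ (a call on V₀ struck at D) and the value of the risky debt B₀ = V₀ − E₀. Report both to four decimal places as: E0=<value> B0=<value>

E0=125.8081 B0=105.7075

d₁ = [ln(V₀/D) + (r + σ²/2)T] / (σ√T)
   = [ln(231.5156/188.1469) + (0.0242 + 0.5·0.5385²)·5.0348] / (0.5385·√5.0348)
   = [0.207424 + 0.851843] / 1.208306 = 0.876655
d₂ = d₁ − σ√T = 0.876655 − 1.208306 = -0.331650
N(d₁) = 0.809663,  N(d₂) = 0.370077,  e^(−rT) = 0.885288
E₀ = V₀·N(d₁) − D·e^(−rT)·N(d₂)
   = 231.5156·0.809663 − 188.1469·0.885288·0.370077 = 125.808105
B₀ = V₀ − E₀ = 231.5156 − 125.808105 = 105.707495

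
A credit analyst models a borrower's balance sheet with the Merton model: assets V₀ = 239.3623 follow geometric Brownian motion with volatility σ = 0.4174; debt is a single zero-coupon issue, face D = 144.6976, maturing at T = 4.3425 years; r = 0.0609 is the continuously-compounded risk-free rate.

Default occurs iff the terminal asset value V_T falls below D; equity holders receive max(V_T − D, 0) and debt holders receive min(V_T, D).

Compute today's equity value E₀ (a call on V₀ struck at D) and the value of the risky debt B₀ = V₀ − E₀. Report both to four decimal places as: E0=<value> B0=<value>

E0=142.1702 B0=97.1921

d₁ = [ln(V₀/D) + (r + σ²/2)T] / (σ√T)
   = [ln(239.3623/144.6976) + (0.0609 + 0.5·0.4174²)·4.3425] / (0.4174·√4.3425)
   = [0.503332 + 0.642739] / 0.869806 = 1.317618
d₂ = d₁ − σ√T = 1.317618 − 0.869806 = 0.447812
N(d₁) = 0.906184,  N(d₂) = 0.672855,  e^(−rT) = 0.767622
E₀ = V₀·N(d₁) − D·e^(−rT)·N(d₂)
   = 239.3623·0.906184 − 144.6976·0.767622·0.672855 = 142.170239
B₀ = V₀ − E₀ = 239.3623 − 142.170239 = 97.192061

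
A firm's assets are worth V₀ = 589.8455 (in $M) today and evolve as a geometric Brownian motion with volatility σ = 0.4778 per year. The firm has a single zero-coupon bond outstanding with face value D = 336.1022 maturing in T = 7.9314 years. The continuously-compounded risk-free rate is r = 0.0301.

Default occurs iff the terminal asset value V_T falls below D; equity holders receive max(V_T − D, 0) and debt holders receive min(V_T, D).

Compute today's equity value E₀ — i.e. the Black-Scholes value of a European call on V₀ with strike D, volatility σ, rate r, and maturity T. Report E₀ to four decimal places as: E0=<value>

d₁ = [ln(V₀/D) + (r + σ²/2)T] / (σ√T)
   = [ln(589.8455/336.1022) + (0.0301 + 0.5·0.4778²)·7.9314] / (0.4778·√7.9314)
   = [0.562445 + 1.144076] / 1.345616 = 1.268209
d₂ = d₁ − σ√T = 1.268209 − 1.345616 = -0.077407
N(d₁) = 0.897638,  N(d₂) = 0.469150,  e^(−rT) = 0.787623
E₀ = V₀·N(d₁) − D·e^(−rT)·N(d₂)
   = 589.8455·0.897638 − 336.1022·0.787623·0.469150 = 405.273625

E0=405.2736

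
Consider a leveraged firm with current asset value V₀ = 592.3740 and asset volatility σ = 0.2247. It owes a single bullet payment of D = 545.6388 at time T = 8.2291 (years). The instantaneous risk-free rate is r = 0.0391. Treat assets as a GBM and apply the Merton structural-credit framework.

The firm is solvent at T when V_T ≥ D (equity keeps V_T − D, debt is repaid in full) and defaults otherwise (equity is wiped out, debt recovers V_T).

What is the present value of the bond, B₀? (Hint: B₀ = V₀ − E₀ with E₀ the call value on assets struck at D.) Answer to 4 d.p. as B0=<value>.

B0=346.5414

d₁ = [ln(V₀/D) + (r + σ²/2)T] / (σ√T)
   = [ln(592.3740/545.6388) + (0.0391 + 0.5·0.2247²)·8.2291] / (0.2247·√8.2291)
   = [0.082181 + 0.529502] / 0.644584 = 0.948958
d₂ = d₁ − σ√T = 0.948958 − 0.644584 = 0.304374
N(d₁) = 0.828679,  N(d₂) = 0.619579,  e^(−rT) = 0.724874
E₀ = V₀·N(d₁) − D·e^(−rT)·N(d₂)
   = 592.3740·0.828679 − 545.6388·0.724874·0.619579 = 245.832623
B₀ = V₀ − E₀ = 592.3740 − 245.832623 = 346.541377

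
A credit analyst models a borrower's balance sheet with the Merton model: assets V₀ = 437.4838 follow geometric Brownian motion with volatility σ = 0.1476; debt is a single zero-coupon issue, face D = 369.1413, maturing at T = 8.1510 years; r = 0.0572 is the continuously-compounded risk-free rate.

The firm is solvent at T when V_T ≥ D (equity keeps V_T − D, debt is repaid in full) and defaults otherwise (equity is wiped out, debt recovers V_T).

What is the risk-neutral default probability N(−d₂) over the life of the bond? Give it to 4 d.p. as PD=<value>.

d₁ = [ln(V₀/D) + (r + σ²/2)T] / (σ√T)
   = [ln(437.4838/369.1413) + (0.0572 + 0.5·0.1476²)·8.1510] / (0.1476·√8.1510)
   = [0.169860 + 0.555025] / 0.421397 = 1.720194
d₂ = d₁ − σ√T = 1.720194 − 0.421397 = 1.298797
risk-neutral PD = N(−d₂) = N(-1.298797) = 0.097007

PD=0.0970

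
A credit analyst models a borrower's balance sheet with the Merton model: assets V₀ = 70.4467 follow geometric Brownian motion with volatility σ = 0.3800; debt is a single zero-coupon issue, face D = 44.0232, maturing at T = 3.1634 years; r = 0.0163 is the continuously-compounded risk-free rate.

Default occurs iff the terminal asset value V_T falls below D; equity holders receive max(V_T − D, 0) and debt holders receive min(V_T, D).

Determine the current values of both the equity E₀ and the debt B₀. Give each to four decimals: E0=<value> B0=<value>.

d₁ = [ln(V₀/D) + (r + σ²/2)T] / (σ√T)
   = [ln(70.4467/44.0232) + (0.0163 + 0.5·0.3800²)·3.1634] / (0.3800·√3.1634)
   = [0.470140 + 0.279961] / 0.675866 = 1.109836
d₂ = d₁ − σ√T = 1.109836 − 0.675866 = 0.433970
N(d₁) = 0.866465,  N(d₂) = 0.667845,  e^(−rT) = 0.949743
E₀ = V₀·N(d₁) − D·e^(−rT)·N(d₂)
   = 70.4467·0.866465 − 44.0232·0.949743·0.667845 = 33.116520
B₀ = V₀ − E₀ = 70.4467 − 33.116520 = 37.330180

E0=33.1165 B0=37.3302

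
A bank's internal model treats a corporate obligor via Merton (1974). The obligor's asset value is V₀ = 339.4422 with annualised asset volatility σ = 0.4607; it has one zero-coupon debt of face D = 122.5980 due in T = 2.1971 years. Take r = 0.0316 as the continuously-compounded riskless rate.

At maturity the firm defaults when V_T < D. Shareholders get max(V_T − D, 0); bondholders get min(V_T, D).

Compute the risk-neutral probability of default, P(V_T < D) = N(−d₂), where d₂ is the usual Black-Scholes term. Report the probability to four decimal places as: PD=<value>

d₁ = [ln(V₀/D) + (r + σ²/2)T] / (σ√T)
   = [ln(339.4422/122.5980) + (0.0316 + 0.5·0.4607²)·2.1971] / (0.4607·√2.1971)
   = [1.018393 + 0.302590] / 0.682878 = 1.934434
d₂ = d₁ − σ√T = 1.934434 − 0.682878 = 1.251556
risk-neutral PD = N(−d₂) = N(-1.251556) = 0.105366

PD=0.1054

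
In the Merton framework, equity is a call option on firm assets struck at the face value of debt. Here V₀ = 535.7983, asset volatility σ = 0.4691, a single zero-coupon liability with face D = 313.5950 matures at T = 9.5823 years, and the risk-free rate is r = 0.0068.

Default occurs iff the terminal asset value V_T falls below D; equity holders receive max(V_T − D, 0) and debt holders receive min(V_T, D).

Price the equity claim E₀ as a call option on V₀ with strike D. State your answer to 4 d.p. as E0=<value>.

E0=356.7675

d₁ = [ln(V₀/D) + (r + σ²/2)T] / (σ√T)
   = [ln(535.7983/313.5950) + (0.0068 + 0.5·0.4691²)·9.5823] / (0.4691·√9.5823)
   = [0.535655 + 1.119475] / 1.452113 = 1.139809
d₂ = d₁ − σ√T = 1.139809 − 1.452113 = -0.312304
N(d₁) = 0.872817,  N(d₂) = 0.377405,  e^(−rT) = 0.936918
E₀ = V₀·N(d₁) − D·e^(−rT)·N(d₂)
   = 535.7983·0.872817 − 313.5950·0.936918·0.377405 = 356.767527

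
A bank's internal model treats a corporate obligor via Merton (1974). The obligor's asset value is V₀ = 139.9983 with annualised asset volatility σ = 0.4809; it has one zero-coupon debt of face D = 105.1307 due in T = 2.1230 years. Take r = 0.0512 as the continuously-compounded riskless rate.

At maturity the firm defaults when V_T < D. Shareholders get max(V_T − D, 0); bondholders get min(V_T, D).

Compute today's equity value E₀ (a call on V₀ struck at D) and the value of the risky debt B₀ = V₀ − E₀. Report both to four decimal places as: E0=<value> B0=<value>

d₁ = [ln(V₀/D) + (r + σ²/2)T] / (σ√T)
   = [ln(139.9983/105.1307) + (0.0512 + 0.5·0.4809²)·2.1230] / (0.4809·√2.1230)
   = [0.286426 + 0.354185] / 0.700696 = 0.914249
d₂ = d₁ − σ√T = 0.914249 − 0.700696 = 0.213553
N(d₁) = 0.819707,  N(d₂) = 0.584552,  e^(−rT) = 0.897002
E₀ = V₀·N(d₁) − D·e^(−rT)·N(d₂)
   = 139.9983·0.819707 − 105.1307·0.897002·0.584552 = 59.632915
B₀ = V₀ − E₀ = 139.9983 − 59.632915 = 80.365385

E0=59.6329 B0=80.3654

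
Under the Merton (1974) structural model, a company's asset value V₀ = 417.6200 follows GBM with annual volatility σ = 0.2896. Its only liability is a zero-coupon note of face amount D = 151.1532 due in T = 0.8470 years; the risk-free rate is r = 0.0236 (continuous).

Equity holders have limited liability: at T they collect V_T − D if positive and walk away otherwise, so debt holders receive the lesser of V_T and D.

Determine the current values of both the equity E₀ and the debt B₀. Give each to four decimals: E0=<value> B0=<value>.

d₁ = [ln(V₀/D) + (r + σ²/2)T] / (σ√T)
   = [ln(417.6200/151.1532) + (0.0236 + 0.5·0.2896²)·0.8470] / (0.2896·√0.8470)
   = [1.016278 + 0.055507] / 0.266526 = 4.021310
d₂ = d₁ − σ√T = 4.021310 − 0.266526 = 3.754784
N(d₁) = 0.999971,  N(d₂) = 0.999913,  e^(−rT) = 0.980209
E₀ = V₀·N(d₁) − D·e^(−rT)·N(d₂)
   = 417.6200·0.999971 − 151.1532·0.980209·0.999913 = 269.459001
B₀ = V₀ − E₀ = 417.6200 − 269.459001 = 148.160999

E0=269.4590 B0=148.1610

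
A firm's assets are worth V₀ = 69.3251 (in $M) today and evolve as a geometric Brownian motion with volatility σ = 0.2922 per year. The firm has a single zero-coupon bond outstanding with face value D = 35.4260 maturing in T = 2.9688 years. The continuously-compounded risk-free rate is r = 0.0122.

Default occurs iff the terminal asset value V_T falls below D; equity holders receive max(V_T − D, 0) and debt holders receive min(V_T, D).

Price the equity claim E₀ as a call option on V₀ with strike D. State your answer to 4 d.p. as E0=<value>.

d₁ = [ln(V₀/D) + (r + σ²/2)T] / (σ√T)
   = [ln(69.3251/35.4260) + (0.0122 + 0.5·0.2922²)·2.9688] / (0.2922·√2.9688)
   = [0.671361 + 0.162959] / 0.503467 = 1.657150
d₂ = d₁ − σ√T = 1.657150 − 0.503467 = 1.153683
N(d₁) = 0.951255,  N(d₂) = 0.875685,  e^(−rT) = 0.964429
E₀ = V₀·N(d₁) − D·e^(−rT)·N(d₂)
   = 69.3251·0.951255 − 35.4260·0.964429·0.875685 = 36.027354

E0=36.0274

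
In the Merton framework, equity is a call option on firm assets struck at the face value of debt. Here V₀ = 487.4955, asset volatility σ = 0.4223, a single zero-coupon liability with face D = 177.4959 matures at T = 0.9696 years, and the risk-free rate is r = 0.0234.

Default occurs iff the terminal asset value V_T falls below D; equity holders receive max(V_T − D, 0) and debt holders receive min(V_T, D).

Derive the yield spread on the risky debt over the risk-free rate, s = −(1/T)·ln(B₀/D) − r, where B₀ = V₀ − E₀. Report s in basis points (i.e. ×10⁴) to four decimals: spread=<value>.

spread=14.8682

d₁ = [ln(V₀/D) + (r + σ²/2)T] / (σ√T)
   = [ln(487.4955/177.4959) + (0.0234 + 0.5·0.4223²)·0.9696] / (0.4223·√0.9696)
   = [1.010334 + 0.109147] / 0.415831 = 2.692148
d₂ = d₁ − σ√T = 2.692148 − 0.415831 = 2.276317
N(d₁) = 0.996450,  N(d₂) = 0.988586,  e^(−rT) = 0.977567
E₀ = V₀·N(d₁) − D·e^(−rT)·N(d₂)
   = 487.4955·0.996450 − 177.4959·0.977567·0.988586 = 314.231360
B₀ = V₀ − E₀ = 487.4955 − 314.231360 = 173.264140
spread = −(1/T)·ln(B₀/D) − r = −(1/0.9696)·ln(173.264140/177.4959) − 0.0234 = 0.00148682
in basis points: 0.00148682 × 10⁴ = 14.8682 bp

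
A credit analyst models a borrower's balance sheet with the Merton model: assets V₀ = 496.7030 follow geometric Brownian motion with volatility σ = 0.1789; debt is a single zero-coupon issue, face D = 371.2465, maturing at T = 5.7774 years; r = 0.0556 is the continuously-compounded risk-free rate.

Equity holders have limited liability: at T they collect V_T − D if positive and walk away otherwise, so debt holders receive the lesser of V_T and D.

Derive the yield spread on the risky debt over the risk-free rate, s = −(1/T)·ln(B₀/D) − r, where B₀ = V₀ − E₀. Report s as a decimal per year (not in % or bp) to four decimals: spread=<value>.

spread=0.0035

d₁ = [ln(V₀/D) + (r + σ²/2)T] / (σ√T)
   = [ln(496.7030/371.2465) + (0.0556 + 0.5·0.1789²)·5.7774] / (0.1789·√5.7774)
   = [0.291126 + 0.413677] / 0.430008 = 1.639046
d₂ = d₁ − σ√T = 1.639046 − 0.430008 = 1.209038
N(d₁) = 0.949398,  N(d₂) = 0.886676,  e^(−rT) = 0.725261
E₀ = V₀·N(d₁) − D·e^(−rT)·N(d₂)
   = 496.7030·0.949398 − 371.2465·0.725261·0.886676 = 232.830837
B₀ = V₀ − E₀ = 496.7030 − 232.830837 = 263.872163
spread = −(1/T)·ln(B₀/D) − r = −(1/5.7774)·ln(263.872163/371.2465) − 0.0556 = 0.00349259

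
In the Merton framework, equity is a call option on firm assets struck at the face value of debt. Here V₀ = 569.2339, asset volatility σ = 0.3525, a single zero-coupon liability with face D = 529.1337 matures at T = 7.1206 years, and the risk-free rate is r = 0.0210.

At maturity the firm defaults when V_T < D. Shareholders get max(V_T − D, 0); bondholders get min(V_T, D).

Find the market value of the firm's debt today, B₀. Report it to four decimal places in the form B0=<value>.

d₁ = [ln(V₀/D) + (r + σ²/2)T] / (σ√T)
   = [ln(569.2339/529.1337) + (0.0210 + 0.5·0.3525²)·7.1206] / (0.3525·√7.1206)
   = [0.073050 + 0.591922] / 0.940627 = 0.706946
d₂ = d₁ − σ√T = 0.706946 − 0.940627 = -0.233681
N(d₁) = 0.760200,  N(d₂) = 0.407616,  e^(−rT) = 0.861110
E₀ = V₀·N(d₁) − D·e^(−rT)·N(d₂)
   = 569.2339·0.760200 − 529.1337·0.861110·0.407616 = 247.004267
B₀ = V₀ − E₀ = 569.2339 − 247.004267 = 322.229633

B0=322.2296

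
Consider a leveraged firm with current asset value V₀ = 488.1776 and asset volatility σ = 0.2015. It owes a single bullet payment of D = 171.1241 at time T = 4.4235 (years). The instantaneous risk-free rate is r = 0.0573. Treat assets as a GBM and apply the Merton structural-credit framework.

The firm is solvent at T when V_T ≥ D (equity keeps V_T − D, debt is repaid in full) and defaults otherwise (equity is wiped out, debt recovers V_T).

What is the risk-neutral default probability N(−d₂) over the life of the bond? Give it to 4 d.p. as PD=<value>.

d₁ = [ln(V₀/D) + (r + σ²/2)T] / (σ√T)
   = [ln(488.1776/171.1241) + (0.0573 + 0.5·0.2015²)·4.4235] / (0.2015·√4.4235)
   = [1.048290 + 0.343269] / 0.423797 = 3.283549
d₂ = d₁ − σ√T = 3.283549 − 0.423797 = 2.859752
risk-neutral PD = N(−d₂) = N(-2.859752) = 0.002120

PD=0.0021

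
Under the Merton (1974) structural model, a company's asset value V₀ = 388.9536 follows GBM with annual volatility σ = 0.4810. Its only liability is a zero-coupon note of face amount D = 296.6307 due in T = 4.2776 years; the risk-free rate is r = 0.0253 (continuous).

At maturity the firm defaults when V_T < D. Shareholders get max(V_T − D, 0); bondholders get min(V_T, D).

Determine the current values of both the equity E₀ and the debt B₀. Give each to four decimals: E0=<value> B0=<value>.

E0=194.3395 B0=194.6141

d₁ = [ln(V₀/D) + (r + σ²/2)T] / (σ√T)
   = [ln(388.9536/296.6307) + (0.0253 + 0.5·0.4810²)·4.2776] / (0.4810·√4.2776)
   = [0.270972 + 0.603058] / 0.994821 = 0.878580
d₂ = d₁ − σ√T = 0.878580 − 0.994821 = -0.116241
N(d₁) = 0.810185,  N(d₂) = 0.453731,  e^(−rT) = 0.897427
E₀ = V₀·N(d₁) − D·e^(−rT)·N(d₂)
   = 388.9536·0.810185 − 296.6307·0.897427·0.453731 = 194.339457
B₀ = V₀ − E₀ = 388.9536 − 194.339457 = 194.614143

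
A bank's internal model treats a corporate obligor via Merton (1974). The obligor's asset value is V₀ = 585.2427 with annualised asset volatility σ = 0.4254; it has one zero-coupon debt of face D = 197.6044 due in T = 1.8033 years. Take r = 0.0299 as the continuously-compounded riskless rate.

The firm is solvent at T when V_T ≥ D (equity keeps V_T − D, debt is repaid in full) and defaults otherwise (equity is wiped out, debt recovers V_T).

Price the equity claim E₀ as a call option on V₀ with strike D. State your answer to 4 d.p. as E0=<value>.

E0=399.5865

d₁ = [ln(V₀/D) + (r + σ²/2)T] / (σ√T)
   = [ln(585.2427/197.6044) + (0.0299 + 0.5·0.4254²)·1.8033] / (0.4254·√1.8033)
   = [1.085760 + 0.217086] / 0.571257 = 2.280665
d₂ = d₁ − σ√T = 2.280665 − 0.571257 = 1.709408
N(d₁) = 0.988716,  N(d₂) = 0.956312,  e^(−rT) = 0.947509
E₀ = V₀·N(d₁) − D·e^(−rT)·N(d₂)
   = 585.2427·0.988716 − 197.6044·0.947509·0.956312 = 399.586493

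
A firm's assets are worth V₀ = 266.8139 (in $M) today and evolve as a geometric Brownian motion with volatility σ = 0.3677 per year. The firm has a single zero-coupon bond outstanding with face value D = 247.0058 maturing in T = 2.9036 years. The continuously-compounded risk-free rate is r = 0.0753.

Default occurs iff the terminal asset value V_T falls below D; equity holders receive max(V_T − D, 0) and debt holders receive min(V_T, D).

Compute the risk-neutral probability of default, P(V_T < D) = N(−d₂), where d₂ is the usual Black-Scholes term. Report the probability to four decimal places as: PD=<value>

d₁ = [ln(V₀/D) + (r + σ²/2)T] / (σ√T)
   = [ln(266.8139/247.0058) + (0.0753 + 0.5·0.3677²)·2.9036] / (0.3677·√2.9036)
   = [0.077140 + 0.414929] / 0.626559 = 0.785351
d₂ = d₁ − σ√T = 0.785351 − 0.626559 = 0.158792
risk-neutral PD = N(−d₂) = N(-0.158792) = 0.436916

PD=0.4369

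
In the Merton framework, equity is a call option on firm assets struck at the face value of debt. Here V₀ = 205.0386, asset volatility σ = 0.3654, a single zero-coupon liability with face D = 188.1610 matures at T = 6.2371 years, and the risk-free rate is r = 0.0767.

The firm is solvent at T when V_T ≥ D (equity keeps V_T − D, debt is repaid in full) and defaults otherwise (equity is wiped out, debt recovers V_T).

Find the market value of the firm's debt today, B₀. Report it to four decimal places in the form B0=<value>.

B0=94.7828

d₁ = [ln(V₀/D) + (r + σ²/2)T] / (σ√T)
   = [ln(205.0386/188.1610) + (0.0767 + 0.5·0.3654²)·6.2371] / (0.3654·√6.2371)
   = [0.085900 + 0.894766] / 0.912557 = 1.074635
d₂ = d₁ − σ√T = 1.074635 − 0.912557 = 0.162079
N(d₁) = 0.858731,  N(d₂) = 0.564378,  e^(−rT) = 0.619783
E₀ = V₀·N(d₁) − D·e^(−rT)·N(d₂)
   = 205.0386·0.858731 − 188.1610·0.619783·0.564378 = 110.255788
B₀ = V₀ − E₀ = 205.0386 − 110.255788 = 94.782812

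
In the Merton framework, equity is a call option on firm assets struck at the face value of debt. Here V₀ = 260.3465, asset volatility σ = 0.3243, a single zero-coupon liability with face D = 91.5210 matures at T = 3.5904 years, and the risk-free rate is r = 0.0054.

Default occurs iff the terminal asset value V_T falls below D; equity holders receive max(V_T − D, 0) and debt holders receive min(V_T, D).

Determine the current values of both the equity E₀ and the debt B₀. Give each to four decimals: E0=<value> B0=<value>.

d₁ = [ln(V₀/D) + (r + σ²/2)T] / (σ√T)
   = [ln(260.3465/91.5210) + (0.0054 + 0.5·0.3243²)·3.5904] / (0.3243·√3.5904)
   = [1.045445 + 0.208190] / 0.614495 = 2.040106
d₂ = d₁ − σ√T = 2.040106 − 0.614495 = 1.425611
N(d₁) = 0.979330,  N(d₂) = 0.923010,  e^(−rT) = 0.980799
E₀ = V₀·N(d₁) − D·e^(−rT)·N(d₂)
   = 260.3465·0.979330 − 91.5210·0.980799·0.923010 = 172.112435
B₀ = V₀ − E₀ = 260.3465 − 172.112435 = 88.234065

E0=172.1124 B0=88.2341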